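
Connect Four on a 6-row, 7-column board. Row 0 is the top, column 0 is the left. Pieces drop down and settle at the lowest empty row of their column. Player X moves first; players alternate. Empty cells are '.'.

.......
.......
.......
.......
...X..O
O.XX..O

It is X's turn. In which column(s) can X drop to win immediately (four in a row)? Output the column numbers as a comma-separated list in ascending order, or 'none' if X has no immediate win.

Answer: none

Derivation:
col 0: drop X → no win
col 1: drop X → no win
col 2: drop X → no win
col 3: drop X → no win
col 4: drop X → no win
col 5: drop X → no win
col 6: drop X → no win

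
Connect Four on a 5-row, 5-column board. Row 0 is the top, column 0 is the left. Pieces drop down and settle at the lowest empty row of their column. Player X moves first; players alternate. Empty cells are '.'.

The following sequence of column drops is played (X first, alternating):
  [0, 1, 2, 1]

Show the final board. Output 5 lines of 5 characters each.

Move 1: X drops in col 0, lands at row 4
Move 2: O drops in col 1, lands at row 4
Move 3: X drops in col 2, lands at row 4
Move 4: O drops in col 1, lands at row 3

Answer: .....
.....
.....
.O...
XOX..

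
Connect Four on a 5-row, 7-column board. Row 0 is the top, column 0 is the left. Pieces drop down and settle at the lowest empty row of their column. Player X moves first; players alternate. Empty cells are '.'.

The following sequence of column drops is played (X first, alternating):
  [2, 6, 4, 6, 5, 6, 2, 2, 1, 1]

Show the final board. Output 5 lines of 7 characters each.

Answer: .......
.......
..O...O
.OX...O
.XX.XXO

Derivation:
Move 1: X drops in col 2, lands at row 4
Move 2: O drops in col 6, lands at row 4
Move 3: X drops in col 4, lands at row 4
Move 4: O drops in col 6, lands at row 3
Move 5: X drops in col 5, lands at row 4
Move 6: O drops in col 6, lands at row 2
Move 7: X drops in col 2, lands at row 3
Move 8: O drops in col 2, lands at row 2
Move 9: X drops in col 1, lands at row 4
Move 10: O drops in col 1, lands at row 3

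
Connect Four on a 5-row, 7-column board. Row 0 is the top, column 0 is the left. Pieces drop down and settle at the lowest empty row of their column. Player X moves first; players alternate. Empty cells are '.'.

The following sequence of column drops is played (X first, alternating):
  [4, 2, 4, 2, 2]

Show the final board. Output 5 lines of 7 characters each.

Answer: .......
.......
..X....
..O.X..
..O.X..

Derivation:
Move 1: X drops in col 4, lands at row 4
Move 2: O drops in col 2, lands at row 4
Move 3: X drops in col 4, lands at row 3
Move 4: O drops in col 2, lands at row 3
Move 5: X drops in col 2, lands at row 2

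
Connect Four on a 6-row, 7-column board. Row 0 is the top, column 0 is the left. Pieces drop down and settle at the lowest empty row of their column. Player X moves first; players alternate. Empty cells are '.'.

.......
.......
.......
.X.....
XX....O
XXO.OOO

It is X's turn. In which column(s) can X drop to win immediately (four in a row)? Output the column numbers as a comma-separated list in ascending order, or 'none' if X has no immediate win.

Answer: 1

Derivation:
col 0: drop X → no win
col 1: drop X → WIN!
col 2: drop X → no win
col 3: drop X → no win
col 4: drop X → no win
col 5: drop X → no win
col 6: drop X → no win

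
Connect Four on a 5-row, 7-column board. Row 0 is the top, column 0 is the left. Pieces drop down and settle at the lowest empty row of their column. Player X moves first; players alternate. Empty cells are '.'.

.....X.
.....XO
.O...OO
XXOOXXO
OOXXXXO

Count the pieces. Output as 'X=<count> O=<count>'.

X=10 O=10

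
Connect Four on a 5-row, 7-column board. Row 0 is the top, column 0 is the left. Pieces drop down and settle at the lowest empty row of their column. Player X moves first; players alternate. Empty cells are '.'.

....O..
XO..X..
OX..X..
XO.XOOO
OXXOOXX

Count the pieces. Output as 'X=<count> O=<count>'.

X=10 O=10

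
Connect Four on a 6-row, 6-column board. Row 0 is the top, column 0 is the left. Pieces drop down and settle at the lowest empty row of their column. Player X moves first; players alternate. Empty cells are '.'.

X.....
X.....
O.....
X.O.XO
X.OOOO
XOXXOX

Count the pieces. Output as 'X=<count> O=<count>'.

X=9 O=9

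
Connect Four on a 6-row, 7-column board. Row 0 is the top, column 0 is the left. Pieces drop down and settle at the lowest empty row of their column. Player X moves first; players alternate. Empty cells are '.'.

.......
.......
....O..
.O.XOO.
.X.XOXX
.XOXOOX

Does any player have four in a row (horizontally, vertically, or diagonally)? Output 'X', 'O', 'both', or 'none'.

O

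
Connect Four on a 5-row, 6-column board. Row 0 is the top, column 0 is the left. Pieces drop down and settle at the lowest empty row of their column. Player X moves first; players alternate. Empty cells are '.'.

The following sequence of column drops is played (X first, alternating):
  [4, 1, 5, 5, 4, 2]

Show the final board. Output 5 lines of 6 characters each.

Answer: ......
......
......
....XO
.OO.XX

Derivation:
Move 1: X drops in col 4, lands at row 4
Move 2: O drops in col 1, lands at row 4
Move 3: X drops in col 5, lands at row 4
Move 4: O drops in col 5, lands at row 3
Move 5: X drops in col 4, lands at row 3
Move 6: O drops in col 2, lands at row 4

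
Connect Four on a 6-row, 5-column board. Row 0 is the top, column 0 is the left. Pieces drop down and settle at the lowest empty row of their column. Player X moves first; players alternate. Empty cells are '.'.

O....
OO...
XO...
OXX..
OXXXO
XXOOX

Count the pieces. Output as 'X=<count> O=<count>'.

X=9 O=9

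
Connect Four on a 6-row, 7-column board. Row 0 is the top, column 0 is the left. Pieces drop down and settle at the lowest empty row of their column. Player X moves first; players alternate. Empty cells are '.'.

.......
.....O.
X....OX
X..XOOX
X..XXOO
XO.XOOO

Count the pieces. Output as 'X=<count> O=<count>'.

X=10 O=10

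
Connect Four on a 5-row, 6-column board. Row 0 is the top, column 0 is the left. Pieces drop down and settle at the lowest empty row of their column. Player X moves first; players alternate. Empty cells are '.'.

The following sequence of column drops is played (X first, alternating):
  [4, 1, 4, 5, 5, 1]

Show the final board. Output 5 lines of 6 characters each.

Move 1: X drops in col 4, lands at row 4
Move 2: O drops in col 1, lands at row 4
Move 3: X drops in col 4, lands at row 3
Move 4: O drops in col 5, lands at row 4
Move 5: X drops in col 5, lands at row 3
Move 6: O drops in col 1, lands at row 3

Answer: ......
......
......
.O..XX
.O..XO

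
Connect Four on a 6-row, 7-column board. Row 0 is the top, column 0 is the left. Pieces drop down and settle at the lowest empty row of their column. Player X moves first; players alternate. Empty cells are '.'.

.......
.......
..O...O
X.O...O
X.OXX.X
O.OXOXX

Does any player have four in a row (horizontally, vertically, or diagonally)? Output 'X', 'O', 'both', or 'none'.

O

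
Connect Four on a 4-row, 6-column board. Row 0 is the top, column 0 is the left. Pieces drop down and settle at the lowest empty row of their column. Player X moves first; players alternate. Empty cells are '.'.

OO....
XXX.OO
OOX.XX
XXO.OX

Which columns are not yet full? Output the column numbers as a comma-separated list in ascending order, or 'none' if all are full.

col 0: top cell = 'O' → FULL
col 1: top cell = 'O' → FULL
col 2: top cell = '.' → open
col 3: top cell = '.' → open
col 4: top cell = '.' → open
col 5: top cell = '.' → open

Answer: 2,3,4,5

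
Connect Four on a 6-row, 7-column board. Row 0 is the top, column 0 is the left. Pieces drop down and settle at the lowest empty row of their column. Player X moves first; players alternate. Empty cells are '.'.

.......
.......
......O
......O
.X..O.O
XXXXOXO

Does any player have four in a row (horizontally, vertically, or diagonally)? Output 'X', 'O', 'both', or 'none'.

both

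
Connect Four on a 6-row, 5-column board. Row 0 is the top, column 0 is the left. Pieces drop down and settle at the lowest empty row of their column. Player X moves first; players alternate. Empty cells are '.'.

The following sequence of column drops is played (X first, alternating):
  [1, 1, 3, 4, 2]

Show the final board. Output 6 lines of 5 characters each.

Answer: .....
.....
.....
.....
.O...
.XXXO

Derivation:
Move 1: X drops in col 1, lands at row 5
Move 2: O drops in col 1, lands at row 4
Move 3: X drops in col 3, lands at row 5
Move 4: O drops in col 4, lands at row 5
Move 5: X drops in col 2, lands at row 5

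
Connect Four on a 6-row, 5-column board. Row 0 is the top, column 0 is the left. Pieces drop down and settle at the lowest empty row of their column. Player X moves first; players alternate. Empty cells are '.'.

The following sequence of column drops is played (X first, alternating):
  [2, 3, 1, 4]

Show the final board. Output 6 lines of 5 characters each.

Answer: .....
.....
.....
.....
.....
.XXOO

Derivation:
Move 1: X drops in col 2, lands at row 5
Move 2: O drops in col 3, lands at row 5
Move 3: X drops in col 1, lands at row 5
Move 4: O drops in col 4, lands at row 5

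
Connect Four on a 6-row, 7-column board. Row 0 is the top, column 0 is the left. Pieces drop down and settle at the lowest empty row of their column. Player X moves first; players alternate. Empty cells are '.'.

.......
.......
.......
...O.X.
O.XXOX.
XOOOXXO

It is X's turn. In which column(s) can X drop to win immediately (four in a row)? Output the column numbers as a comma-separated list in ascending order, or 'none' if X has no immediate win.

Answer: 5

Derivation:
col 0: drop X → no win
col 1: drop X → no win
col 2: drop X → no win
col 3: drop X → no win
col 4: drop X → no win
col 5: drop X → WIN!
col 6: drop X → no win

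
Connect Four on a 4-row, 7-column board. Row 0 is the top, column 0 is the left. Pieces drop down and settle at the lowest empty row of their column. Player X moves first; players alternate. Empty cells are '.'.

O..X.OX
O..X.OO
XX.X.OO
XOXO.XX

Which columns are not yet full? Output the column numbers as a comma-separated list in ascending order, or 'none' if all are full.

Answer: 1,2,4

Derivation:
col 0: top cell = 'O' → FULL
col 1: top cell = '.' → open
col 2: top cell = '.' → open
col 3: top cell = 'X' → FULL
col 4: top cell = '.' → open
col 5: top cell = 'O' → FULL
col 6: top cell = 'X' → FULL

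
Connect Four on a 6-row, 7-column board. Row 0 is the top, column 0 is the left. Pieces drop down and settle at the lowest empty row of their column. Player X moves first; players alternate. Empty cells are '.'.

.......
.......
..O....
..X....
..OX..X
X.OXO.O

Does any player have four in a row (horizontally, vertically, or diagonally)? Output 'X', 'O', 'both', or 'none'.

none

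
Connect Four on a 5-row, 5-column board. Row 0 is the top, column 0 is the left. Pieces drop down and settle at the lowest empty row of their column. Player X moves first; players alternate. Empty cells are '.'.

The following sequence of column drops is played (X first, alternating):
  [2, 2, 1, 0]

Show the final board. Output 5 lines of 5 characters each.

Move 1: X drops in col 2, lands at row 4
Move 2: O drops in col 2, lands at row 3
Move 3: X drops in col 1, lands at row 4
Move 4: O drops in col 0, lands at row 4

Answer: .....
.....
.....
..O..
OXX..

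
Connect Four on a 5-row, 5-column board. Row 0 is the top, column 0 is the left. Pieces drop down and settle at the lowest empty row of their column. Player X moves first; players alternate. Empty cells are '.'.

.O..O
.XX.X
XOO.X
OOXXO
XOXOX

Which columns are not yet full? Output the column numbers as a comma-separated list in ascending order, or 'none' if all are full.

col 0: top cell = '.' → open
col 1: top cell = 'O' → FULL
col 2: top cell = '.' → open
col 3: top cell = '.' → open
col 4: top cell = 'O' → FULL

Answer: 0,2,3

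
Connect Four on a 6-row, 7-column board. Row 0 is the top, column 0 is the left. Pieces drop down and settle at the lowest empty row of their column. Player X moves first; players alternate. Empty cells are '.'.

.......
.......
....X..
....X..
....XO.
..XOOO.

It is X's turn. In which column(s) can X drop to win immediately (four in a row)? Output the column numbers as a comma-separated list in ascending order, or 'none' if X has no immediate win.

col 0: drop X → no win
col 1: drop X → no win
col 2: drop X → no win
col 3: drop X → no win
col 4: drop X → WIN!
col 5: drop X → no win
col 6: drop X → no win

Answer: 4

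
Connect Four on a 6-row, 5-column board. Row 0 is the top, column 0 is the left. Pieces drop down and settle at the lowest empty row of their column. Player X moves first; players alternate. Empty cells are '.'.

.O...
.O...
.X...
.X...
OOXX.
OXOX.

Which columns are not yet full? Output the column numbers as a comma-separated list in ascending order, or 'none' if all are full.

Answer: 0,2,3,4

Derivation:
col 0: top cell = '.' → open
col 1: top cell = 'O' → FULL
col 2: top cell = '.' → open
col 3: top cell = '.' → open
col 4: top cell = '.' → open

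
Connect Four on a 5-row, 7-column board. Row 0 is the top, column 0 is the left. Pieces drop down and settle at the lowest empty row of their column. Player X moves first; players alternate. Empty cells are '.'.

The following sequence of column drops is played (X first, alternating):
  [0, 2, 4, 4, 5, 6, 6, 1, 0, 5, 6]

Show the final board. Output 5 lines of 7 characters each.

Move 1: X drops in col 0, lands at row 4
Move 2: O drops in col 2, lands at row 4
Move 3: X drops in col 4, lands at row 4
Move 4: O drops in col 4, lands at row 3
Move 5: X drops in col 5, lands at row 4
Move 6: O drops in col 6, lands at row 4
Move 7: X drops in col 6, lands at row 3
Move 8: O drops in col 1, lands at row 4
Move 9: X drops in col 0, lands at row 3
Move 10: O drops in col 5, lands at row 3
Move 11: X drops in col 6, lands at row 2

Answer: .......
.......
......X
X...OOX
XOO.XXO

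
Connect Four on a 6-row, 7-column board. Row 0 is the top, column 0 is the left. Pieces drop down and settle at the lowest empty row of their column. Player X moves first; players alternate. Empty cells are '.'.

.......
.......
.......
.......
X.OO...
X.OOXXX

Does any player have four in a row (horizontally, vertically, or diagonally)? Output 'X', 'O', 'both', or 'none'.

none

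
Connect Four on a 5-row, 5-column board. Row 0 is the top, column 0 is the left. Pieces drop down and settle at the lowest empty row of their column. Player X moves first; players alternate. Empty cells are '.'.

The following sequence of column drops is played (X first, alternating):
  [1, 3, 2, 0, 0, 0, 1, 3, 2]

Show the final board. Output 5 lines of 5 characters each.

Answer: .....
.....
O....
XXXO.
OXXO.

Derivation:
Move 1: X drops in col 1, lands at row 4
Move 2: O drops in col 3, lands at row 4
Move 3: X drops in col 2, lands at row 4
Move 4: O drops in col 0, lands at row 4
Move 5: X drops in col 0, lands at row 3
Move 6: O drops in col 0, lands at row 2
Move 7: X drops in col 1, lands at row 3
Move 8: O drops in col 3, lands at row 3
Move 9: X drops in col 2, lands at row 3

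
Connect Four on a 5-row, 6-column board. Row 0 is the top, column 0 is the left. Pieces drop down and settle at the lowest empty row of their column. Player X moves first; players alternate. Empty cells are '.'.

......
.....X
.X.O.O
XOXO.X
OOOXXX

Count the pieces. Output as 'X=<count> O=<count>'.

X=8 O=7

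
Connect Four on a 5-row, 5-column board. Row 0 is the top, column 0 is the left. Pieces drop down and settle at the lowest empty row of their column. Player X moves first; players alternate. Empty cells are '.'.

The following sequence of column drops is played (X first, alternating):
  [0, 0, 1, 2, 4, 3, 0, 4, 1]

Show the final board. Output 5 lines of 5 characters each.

Answer: .....
.....
X....
OX..O
XXOOX

Derivation:
Move 1: X drops in col 0, lands at row 4
Move 2: O drops in col 0, lands at row 3
Move 3: X drops in col 1, lands at row 4
Move 4: O drops in col 2, lands at row 4
Move 5: X drops in col 4, lands at row 4
Move 6: O drops in col 3, lands at row 4
Move 7: X drops in col 0, lands at row 2
Move 8: O drops in col 4, lands at row 3
Move 9: X drops in col 1, lands at row 3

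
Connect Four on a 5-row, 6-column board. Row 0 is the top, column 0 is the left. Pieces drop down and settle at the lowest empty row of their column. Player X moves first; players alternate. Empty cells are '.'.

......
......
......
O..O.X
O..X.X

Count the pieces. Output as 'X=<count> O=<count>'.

X=3 O=3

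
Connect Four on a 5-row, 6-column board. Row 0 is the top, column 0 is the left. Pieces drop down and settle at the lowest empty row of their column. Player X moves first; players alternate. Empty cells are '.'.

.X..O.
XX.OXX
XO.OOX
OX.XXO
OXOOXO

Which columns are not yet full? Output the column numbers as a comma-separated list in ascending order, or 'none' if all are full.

col 0: top cell = '.' → open
col 1: top cell = 'X' → FULL
col 2: top cell = '.' → open
col 3: top cell = '.' → open
col 4: top cell = 'O' → FULL
col 5: top cell = '.' → open

Answer: 0,2,3,5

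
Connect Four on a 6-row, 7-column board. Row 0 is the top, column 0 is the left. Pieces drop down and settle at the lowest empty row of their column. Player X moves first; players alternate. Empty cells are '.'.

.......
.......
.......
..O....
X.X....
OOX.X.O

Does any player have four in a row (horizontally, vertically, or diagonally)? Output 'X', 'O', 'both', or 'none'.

none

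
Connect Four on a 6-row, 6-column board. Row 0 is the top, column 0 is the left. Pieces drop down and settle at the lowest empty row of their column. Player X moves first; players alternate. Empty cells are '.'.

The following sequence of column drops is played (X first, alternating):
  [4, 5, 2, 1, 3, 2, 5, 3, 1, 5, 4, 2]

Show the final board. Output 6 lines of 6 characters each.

Move 1: X drops in col 4, lands at row 5
Move 2: O drops in col 5, lands at row 5
Move 3: X drops in col 2, lands at row 5
Move 4: O drops in col 1, lands at row 5
Move 5: X drops in col 3, lands at row 5
Move 6: O drops in col 2, lands at row 4
Move 7: X drops in col 5, lands at row 4
Move 8: O drops in col 3, lands at row 4
Move 9: X drops in col 1, lands at row 4
Move 10: O drops in col 5, lands at row 3
Move 11: X drops in col 4, lands at row 4
Move 12: O drops in col 2, lands at row 3

Answer: ......
......
......
..O..O
.XOOXX
.OXXXO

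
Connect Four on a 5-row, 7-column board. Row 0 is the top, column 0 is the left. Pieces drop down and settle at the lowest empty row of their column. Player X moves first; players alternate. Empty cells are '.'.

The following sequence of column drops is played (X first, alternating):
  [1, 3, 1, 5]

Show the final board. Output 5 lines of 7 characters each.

Answer: .......
.......
.......
.X.....
.X.O.O.

Derivation:
Move 1: X drops in col 1, lands at row 4
Move 2: O drops in col 3, lands at row 4
Move 3: X drops in col 1, lands at row 3
Move 4: O drops in col 5, lands at row 4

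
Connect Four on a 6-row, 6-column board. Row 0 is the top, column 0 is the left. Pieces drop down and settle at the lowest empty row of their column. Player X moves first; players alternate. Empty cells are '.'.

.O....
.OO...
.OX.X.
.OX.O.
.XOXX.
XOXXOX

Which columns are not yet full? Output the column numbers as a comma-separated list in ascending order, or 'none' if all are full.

Answer: 0,2,3,4,5

Derivation:
col 0: top cell = '.' → open
col 1: top cell = 'O' → FULL
col 2: top cell = '.' → open
col 3: top cell = '.' → open
col 4: top cell = '.' → open
col 5: top cell = '.' → open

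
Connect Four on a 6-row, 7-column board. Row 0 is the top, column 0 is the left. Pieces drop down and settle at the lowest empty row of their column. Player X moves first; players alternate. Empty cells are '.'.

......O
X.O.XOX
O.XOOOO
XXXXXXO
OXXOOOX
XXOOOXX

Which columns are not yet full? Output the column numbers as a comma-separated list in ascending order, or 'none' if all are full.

col 0: top cell = '.' → open
col 1: top cell = '.' → open
col 2: top cell = '.' → open
col 3: top cell = '.' → open
col 4: top cell = '.' → open
col 5: top cell = '.' → open
col 6: top cell = 'O' → FULL

Answer: 0,1,2,3,4,5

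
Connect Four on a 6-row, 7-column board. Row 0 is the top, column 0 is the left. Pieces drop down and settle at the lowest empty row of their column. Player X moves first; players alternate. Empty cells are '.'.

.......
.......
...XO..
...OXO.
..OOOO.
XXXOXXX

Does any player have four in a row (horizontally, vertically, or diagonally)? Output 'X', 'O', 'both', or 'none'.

O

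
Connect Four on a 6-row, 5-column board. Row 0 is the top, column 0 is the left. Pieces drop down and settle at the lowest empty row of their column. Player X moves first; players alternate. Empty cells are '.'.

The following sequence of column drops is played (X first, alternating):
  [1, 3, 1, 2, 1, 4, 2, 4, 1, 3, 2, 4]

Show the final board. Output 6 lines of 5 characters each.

Answer: .....
.....
.X...
.XX.O
.XXOO
.XOOO

Derivation:
Move 1: X drops in col 1, lands at row 5
Move 2: O drops in col 3, lands at row 5
Move 3: X drops in col 1, lands at row 4
Move 4: O drops in col 2, lands at row 5
Move 5: X drops in col 1, lands at row 3
Move 6: O drops in col 4, lands at row 5
Move 7: X drops in col 2, lands at row 4
Move 8: O drops in col 4, lands at row 4
Move 9: X drops in col 1, lands at row 2
Move 10: O drops in col 3, lands at row 4
Move 11: X drops in col 2, lands at row 3
Move 12: O drops in col 4, lands at row 3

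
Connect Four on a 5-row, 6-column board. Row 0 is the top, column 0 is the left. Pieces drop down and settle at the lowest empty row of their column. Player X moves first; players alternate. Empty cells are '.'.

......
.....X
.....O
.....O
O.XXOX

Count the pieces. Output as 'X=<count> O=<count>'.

X=4 O=4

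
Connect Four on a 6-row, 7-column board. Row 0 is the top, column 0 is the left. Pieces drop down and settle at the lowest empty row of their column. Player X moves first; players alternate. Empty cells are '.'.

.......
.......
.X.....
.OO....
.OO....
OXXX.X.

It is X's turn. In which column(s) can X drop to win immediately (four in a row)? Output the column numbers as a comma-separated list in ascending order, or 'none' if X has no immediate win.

Answer: 4

Derivation:
col 0: drop X → no win
col 1: drop X → no win
col 2: drop X → no win
col 3: drop X → no win
col 4: drop X → WIN!
col 5: drop X → no win
col 6: drop X → no win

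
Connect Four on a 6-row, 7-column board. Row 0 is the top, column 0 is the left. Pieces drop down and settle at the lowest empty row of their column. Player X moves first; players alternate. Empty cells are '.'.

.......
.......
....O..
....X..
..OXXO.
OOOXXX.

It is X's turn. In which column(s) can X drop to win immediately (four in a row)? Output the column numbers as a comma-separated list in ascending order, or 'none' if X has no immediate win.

Answer: 6

Derivation:
col 0: drop X → no win
col 1: drop X → no win
col 2: drop X → no win
col 3: drop X → no win
col 4: drop X → no win
col 5: drop X → no win
col 6: drop X → WIN!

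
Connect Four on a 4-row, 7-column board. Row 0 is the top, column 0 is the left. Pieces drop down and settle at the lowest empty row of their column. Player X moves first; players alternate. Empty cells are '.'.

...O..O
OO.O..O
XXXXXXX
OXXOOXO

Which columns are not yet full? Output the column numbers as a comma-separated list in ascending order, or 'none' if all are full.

Answer: 0,1,2,4,5

Derivation:
col 0: top cell = '.' → open
col 1: top cell = '.' → open
col 2: top cell = '.' → open
col 3: top cell = 'O' → FULL
col 4: top cell = '.' → open
col 5: top cell = '.' → open
col 6: top cell = 'O' → FULL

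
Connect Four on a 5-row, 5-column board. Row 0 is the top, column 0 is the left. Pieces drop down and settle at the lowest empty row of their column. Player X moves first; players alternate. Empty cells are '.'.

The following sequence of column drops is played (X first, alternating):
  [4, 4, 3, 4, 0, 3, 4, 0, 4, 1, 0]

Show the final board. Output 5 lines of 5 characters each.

Move 1: X drops in col 4, lands at row 4
Move 2: O drops in col 4, lands at row 3
Move 3: X drops in col 3, lands at row 4
Move 4: O drops in col 4, lands at row 2
Move 5: X drops in col 0, lands at row 4
Move 6: O drops in col 3, lands at row 3
Move 7: X drops in col 4, lands at row 1
Move 8: O drops in col 0, lands at row 3
Move 9: X drops in col 4, lands at row 0
Move 10: O drops in col 1, lands at row 4
Move 11: X drops in col 0, lands at row 2

Answer: ....X
....X
X...O
O..OO
XO.XX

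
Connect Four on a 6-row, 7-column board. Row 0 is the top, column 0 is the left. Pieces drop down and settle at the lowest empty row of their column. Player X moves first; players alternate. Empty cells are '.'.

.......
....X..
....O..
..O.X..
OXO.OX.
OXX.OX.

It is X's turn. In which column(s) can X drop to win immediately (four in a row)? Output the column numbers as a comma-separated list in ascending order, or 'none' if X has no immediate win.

Answer: none

Derivation:
col 0: drop X → no win
col 1: drop X → no win
col 2: drop X → no win
col 3: drop X → no win
col 4: drop X → no win
col 5: drop X → no win
col 6: drop X → no win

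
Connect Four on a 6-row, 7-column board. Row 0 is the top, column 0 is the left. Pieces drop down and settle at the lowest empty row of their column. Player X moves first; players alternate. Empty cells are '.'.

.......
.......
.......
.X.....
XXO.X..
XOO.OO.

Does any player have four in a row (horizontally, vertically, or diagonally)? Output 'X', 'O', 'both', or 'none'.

none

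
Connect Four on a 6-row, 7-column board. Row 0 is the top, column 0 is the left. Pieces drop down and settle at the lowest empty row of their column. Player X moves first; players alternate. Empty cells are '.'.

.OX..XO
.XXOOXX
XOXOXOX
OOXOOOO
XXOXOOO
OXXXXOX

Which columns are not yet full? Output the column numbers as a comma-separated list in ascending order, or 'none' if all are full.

col 0: top cell = '.' → open
col 1: top cell = 'O' → FULL
col 2: top cell = 'X' → FULL
col 3: top cell = '.' → open
col 4: top cell = '.' → open
col 5: top cell = 'X' → FULL
col 6: top cell = 'O' → FULL

Answer: 0,3,4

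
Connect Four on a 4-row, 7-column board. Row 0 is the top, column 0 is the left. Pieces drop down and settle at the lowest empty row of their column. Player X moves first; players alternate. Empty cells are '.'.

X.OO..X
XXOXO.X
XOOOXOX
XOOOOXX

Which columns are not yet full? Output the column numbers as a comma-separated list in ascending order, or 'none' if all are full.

Answer: 1,4,5

Derivation:
col 0: top cell = 'X' → FULL
col 1: top cell = '.' → open
col 2: top cell = 'O' → FULL
col 3: top cell = 'O' → FULL
col 4: top cell = '.' → open
col 5: top cell = '.' → open
col 6: top cell = 'X' → FULL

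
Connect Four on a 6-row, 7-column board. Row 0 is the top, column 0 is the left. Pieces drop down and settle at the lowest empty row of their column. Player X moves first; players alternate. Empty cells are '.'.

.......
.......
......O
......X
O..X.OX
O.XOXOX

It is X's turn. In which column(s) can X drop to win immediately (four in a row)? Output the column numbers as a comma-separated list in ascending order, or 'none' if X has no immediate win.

col 0: drop X → no win
col 1: drop X → no win
col 2: drop X → no win
col 3: drop X → no win
col 4: drop X → no win
col 5: drop X → no win
col 6: drop X → no win

Answer: none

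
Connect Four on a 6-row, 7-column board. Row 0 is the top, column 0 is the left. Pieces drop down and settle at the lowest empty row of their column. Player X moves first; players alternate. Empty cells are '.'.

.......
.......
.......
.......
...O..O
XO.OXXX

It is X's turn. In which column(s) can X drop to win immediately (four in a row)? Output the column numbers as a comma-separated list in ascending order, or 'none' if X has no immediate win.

Answer: none

Derivation:
col 0: drop X → no win
col 1: drop X → no win
col 2: drop X → no win
col 3: drop X → no win
col 4: drop X → no win
col 5: drop X → no win
col 6: drop X → no win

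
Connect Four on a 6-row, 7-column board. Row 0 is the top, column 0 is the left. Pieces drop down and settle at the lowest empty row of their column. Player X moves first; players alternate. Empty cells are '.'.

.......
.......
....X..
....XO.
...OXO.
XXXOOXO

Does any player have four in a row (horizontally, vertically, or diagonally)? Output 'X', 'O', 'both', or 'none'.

none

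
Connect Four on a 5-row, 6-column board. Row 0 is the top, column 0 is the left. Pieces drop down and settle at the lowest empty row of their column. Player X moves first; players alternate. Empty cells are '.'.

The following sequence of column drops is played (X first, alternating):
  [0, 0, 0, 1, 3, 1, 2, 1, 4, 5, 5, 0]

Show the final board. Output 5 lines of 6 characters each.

Move 1: X drops in col 0, lands at row 4
Move 2: O drops in col 0, lands at row 3
Move 3: X drops in col 0, lands at row 2
Move 4: O drops in col 1, lands at row 4
Move 5: X drops in col 3, lands at row 4
Move 6: O drops in col 1, lands at row 3
Move 7: X drops in col 2, lands at row 4
Move 8: O drops in col 1, lands at row 2
Move 9: X drops in col 4, lands at row 4
Move 10: O drops in col 5, lands at row 4
Move 11: X drops in col 5, lands at row 3
Move 12: O drops in col 0, lands at row 1

Answer: ......
O.....
XO....
OO...X
XOXXXO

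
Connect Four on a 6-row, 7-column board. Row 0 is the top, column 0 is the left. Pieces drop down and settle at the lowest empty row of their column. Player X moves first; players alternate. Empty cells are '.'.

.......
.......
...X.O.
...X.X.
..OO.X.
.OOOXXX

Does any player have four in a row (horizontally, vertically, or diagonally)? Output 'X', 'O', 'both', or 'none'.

none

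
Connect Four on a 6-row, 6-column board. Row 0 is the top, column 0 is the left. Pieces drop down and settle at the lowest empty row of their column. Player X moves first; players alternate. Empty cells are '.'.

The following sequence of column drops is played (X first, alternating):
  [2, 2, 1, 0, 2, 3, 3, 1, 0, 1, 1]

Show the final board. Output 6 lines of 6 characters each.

Answer: ......
......
.X....
.OX...
XOOX..
OXXO..

Derivation:
Move 1: X drops in col 2, lands at row 5
Move 2: O drops in col 2, lands at row 4
Move 3: X drops in col 1, lands at row 5
Move 4: O drops in col 0, lands at row 5
Move 5: X drops in col 2, lands at row 3
Move 6: O drops in col 3, lands at row 5
Move 7: X drops in col 3, lands at row 4
Move 8: O drops in col 1, lands at row 4
Move 9: X drops in col 0, lands at row 4
Move 10: O drops in col 1, lands at row 3
Move 11: X drops in col 1, lands at row 2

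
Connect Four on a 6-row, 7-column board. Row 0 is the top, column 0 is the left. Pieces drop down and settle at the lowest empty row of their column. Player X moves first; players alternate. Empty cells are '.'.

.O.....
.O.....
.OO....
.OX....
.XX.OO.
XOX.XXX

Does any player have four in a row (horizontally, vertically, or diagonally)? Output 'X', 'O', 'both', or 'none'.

O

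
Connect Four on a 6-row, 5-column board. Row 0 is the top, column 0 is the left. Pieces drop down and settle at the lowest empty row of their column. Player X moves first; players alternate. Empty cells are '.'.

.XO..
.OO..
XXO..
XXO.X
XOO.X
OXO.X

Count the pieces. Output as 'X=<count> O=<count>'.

X=10 O=9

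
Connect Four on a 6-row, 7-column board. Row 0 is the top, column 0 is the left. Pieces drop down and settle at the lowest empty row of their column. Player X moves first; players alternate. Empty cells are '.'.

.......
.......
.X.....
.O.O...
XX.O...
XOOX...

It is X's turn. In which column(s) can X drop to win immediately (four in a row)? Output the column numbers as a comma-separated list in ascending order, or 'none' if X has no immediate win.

Answer: none

Derivation:
col 0: drop X → no win
col 1: drop X → no win
col 2: drop X → no win
col 3: drop X → no win
col 4: drop X → no win
col 5: drop X → no win
col 6: drop X → no win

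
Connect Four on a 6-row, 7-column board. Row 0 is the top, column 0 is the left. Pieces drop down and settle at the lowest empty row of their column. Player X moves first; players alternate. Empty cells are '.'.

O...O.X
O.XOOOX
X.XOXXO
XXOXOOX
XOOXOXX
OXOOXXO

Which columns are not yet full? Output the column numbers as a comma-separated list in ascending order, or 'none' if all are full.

Answer: 1,2,3,5

Derivation:
col 0: top cell = 'O' → FULL
col 1: top cell = '.' → open
col 2: top cell = '.' → open
col 3: top cell = '.' → open
col 4: top cell = 'O' → FULL
col 5: top cell = '.' → open
col 6: top cell = 'X' → FULL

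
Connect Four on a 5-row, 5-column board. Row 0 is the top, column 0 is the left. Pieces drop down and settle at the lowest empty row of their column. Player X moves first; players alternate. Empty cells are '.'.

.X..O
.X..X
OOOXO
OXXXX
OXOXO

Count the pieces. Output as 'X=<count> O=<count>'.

X=10 O=9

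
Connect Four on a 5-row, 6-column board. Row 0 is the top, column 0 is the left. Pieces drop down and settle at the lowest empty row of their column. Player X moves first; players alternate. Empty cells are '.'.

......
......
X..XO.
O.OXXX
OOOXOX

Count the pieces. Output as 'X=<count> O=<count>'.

X=7 O=7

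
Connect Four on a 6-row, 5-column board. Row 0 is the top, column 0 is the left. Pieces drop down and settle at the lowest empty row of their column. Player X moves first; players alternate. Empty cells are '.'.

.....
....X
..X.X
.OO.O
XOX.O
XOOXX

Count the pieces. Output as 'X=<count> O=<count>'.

X=8 O=7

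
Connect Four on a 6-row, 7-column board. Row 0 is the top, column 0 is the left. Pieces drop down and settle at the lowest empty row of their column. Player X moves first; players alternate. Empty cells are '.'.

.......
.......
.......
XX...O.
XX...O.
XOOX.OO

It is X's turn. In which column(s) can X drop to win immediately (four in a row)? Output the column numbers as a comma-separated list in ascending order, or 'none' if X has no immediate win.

Answer: 0

Derivation:
col 0: drop X → WIN!
col 1: drop X → no win
col 2: drop X → no win
col 3: drop X → no win
col 4: drop X → no win
col 5: drop X → no win
col 6: drop X → no win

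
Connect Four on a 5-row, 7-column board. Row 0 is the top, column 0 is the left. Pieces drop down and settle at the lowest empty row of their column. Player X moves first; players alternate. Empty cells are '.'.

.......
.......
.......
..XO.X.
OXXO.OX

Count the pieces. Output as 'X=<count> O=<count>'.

X=5 O=4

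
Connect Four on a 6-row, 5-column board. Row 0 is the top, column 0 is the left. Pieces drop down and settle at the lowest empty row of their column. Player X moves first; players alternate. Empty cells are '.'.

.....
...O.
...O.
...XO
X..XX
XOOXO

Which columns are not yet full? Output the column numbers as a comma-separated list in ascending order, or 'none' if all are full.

Answer: 0,1,2,3,4

Derivation:
col 0: top cell = '.' → open
col 1: top cell = '.' → open
col 2: top cell = '.' → open
col 3: top cell = '.' → open
col 4: top cell = '.' → open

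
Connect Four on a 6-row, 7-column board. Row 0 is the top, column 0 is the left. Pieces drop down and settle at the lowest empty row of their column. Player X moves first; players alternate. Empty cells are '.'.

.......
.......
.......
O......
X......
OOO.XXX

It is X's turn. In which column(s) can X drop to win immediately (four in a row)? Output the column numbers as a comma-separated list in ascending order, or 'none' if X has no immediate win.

Answer: 3

Derivation:
col 0: drop X → no win
col 1: drop X → no win
col 2: drop X → no win
col 3: drop X → WIN!
col 4: drop X → no win
col 5: drop X → no win
col 6: drop X → no win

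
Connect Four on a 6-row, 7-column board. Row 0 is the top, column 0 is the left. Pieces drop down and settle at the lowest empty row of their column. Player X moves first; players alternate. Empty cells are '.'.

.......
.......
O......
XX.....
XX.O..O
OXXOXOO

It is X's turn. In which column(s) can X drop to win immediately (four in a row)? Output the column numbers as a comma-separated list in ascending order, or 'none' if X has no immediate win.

col 0: drop X → no win
col 1: drop X → WIN!
col 2: drop X → no win
col 3: drop X → no win
col 4: drop X → no win
col 5: drop X → no win
col 6: drop X → no win

Answer: 1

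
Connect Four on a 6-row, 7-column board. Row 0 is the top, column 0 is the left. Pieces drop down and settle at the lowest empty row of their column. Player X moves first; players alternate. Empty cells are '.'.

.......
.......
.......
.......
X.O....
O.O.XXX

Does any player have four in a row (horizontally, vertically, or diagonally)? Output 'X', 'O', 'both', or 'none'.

none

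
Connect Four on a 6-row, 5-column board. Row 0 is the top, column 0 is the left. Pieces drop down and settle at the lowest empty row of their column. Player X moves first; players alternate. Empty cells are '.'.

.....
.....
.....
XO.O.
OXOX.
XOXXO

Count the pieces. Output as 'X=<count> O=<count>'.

X=6 O=6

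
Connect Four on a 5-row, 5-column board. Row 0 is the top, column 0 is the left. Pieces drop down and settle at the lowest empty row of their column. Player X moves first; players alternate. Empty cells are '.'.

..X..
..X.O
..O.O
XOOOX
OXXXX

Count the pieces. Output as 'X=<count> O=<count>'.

X=8 O=7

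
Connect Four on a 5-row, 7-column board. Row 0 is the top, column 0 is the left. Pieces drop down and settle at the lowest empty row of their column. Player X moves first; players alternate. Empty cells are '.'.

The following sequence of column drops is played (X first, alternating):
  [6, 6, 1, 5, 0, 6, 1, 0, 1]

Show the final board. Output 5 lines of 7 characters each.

Answer: .......
.......
.X....O
OX....O
XX...OX

Derivation:
Move 1: X drops in col 6, lands at row 4
Move 2: O drops in col 6, lands at row 3
Move 3: X drops in col 1, lands at row 4
Move 4: O drops in col 5, lands at row 4
Move 5: X drops in col 0, lands at row 4
Move 6: O drops in col 6, lands at row 2
Move 7: X drops in col 1, lands at row 3
Move 8: O drops in col 0, lands at row 3
Move 9: X drops in col 1, lands at row 2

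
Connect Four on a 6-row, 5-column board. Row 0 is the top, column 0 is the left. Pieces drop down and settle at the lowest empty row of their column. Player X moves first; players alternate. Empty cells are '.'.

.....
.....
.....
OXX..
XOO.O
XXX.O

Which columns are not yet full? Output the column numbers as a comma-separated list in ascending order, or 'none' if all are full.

col 0: top cell = '.' → open
col 1: top cell = '.' → open
col 2: top cell = '.' → open
col 3: top cell = '.' → open
col 4: top cell = '.' → open

Answer: 0,1,2,3,4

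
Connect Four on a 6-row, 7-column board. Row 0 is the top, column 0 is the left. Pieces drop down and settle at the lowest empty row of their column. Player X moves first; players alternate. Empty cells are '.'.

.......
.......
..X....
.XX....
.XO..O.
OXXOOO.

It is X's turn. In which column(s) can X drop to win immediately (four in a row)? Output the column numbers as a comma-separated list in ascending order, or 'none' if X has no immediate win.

Answer: 1

Derivation:
col 0: drop X → no win
col 1: drop X → WIN!
col 2: drop X → no win
col 3: drop X → no win
col 4: drop X → no win
col 5: drop X → no win
col 6: drop X → no win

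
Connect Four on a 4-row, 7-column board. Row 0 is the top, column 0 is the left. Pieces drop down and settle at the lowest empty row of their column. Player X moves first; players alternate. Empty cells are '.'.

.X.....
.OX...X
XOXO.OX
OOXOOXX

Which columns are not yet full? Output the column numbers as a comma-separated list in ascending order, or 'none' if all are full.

Answer: 0,2,3,4,5,6

Derivation:
col 0: top cell = '.' → open
col 1: top cell = 'X' → FULL
col 2: top cell = '.' → open
col 3: top cell = '.' → open
col 4: top cell = '.' → open
col 5: top cell = '.' → open
col 6: top cell = '.' → open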